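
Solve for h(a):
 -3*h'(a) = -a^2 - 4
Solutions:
 h(a) = C1 + a^3/9 + 4*a/3


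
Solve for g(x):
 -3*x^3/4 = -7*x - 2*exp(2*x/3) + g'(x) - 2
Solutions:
 g(x) = C1 - 3*x^4/16 + 7*x^2/2 + 2*x + 3*exp(2*x/3)


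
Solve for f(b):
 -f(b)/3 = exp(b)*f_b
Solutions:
 f(b) = C1*exp(exp(-b)/3)


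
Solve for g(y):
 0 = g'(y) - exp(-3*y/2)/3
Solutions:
 g(y) = C1 - 2*exp(-3*y/2)/9


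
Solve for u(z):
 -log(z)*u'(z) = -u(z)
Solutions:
 u(z) = C1*exp(li(z))


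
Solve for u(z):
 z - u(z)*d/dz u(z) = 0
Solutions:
 u(z) = -sqrt(C1 + z^2)
 u(z) = sqrt(C1 + z^2)


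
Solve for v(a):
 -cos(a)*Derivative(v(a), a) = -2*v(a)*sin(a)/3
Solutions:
 v(a) = C1/cos(a)^(2/3)


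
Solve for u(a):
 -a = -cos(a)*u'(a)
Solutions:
 u(a) = C1 + Integral(a/cos(a), a)


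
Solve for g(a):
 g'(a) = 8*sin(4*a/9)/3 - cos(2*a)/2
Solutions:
 g(a) = C1 - sin(2*a)/4 - 6*cos(4*a/9)


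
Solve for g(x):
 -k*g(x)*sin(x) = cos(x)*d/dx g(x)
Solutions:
 g(x) = C1*exp(k*log(cos(x)))


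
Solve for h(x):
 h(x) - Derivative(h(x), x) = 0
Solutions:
 h(x) = C1*exp(x)


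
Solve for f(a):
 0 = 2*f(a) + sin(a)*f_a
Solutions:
 f(a) = C1*(cos(a) + 1)/(cos(a) - 1)


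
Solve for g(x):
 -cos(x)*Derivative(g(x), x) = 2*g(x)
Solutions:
 g(x) = C1*(sin(x) - 1)/(sin(x) + 1)


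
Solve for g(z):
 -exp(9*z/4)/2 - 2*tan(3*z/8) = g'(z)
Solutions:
 g(z) = C1 - 2*exp(9*z/4)/9 + 16*log(cos(3*z/8))/3


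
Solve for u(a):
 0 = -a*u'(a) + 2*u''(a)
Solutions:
 u(a) = C1 + C2*erfi(a/2)


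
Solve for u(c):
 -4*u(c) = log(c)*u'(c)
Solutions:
 u(c) = C1*exp(-4*li(c))


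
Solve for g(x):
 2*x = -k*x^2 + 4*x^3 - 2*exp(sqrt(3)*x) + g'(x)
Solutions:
 g(x) = C1 + k*x^3/3 - x^4 + x^2 + 2*sqrt(3)*exp(sqrt(3)*x)/3


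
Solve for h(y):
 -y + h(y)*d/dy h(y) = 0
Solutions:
 h(y) = -sqrt(C1 + y^2)
 h(y) = sqrt(C1 + y^2)


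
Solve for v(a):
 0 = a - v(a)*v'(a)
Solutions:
 v(a) = -sqrt(C1 + a^2)
 v(a) = sqrt(C1 + a^2)


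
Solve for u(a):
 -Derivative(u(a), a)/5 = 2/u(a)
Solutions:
 u(a) = -sqrt(C1 - 20*a)
 u(a) = sqrt(C1 - 20*a)


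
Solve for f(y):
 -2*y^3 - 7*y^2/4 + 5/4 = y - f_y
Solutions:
 f(y) = C1 + y^4/2 + 7*y^3/12 + y^2/2 - 5*y/4


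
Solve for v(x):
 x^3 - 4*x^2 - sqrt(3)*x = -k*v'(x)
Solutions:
 v(x) = C1 - x^4/(4*k) + 4*x^3/(3*k) + sqrt(3)*x^2/(2*k)


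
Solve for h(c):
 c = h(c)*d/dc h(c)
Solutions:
 h(c) = -sqrt(C1 + c^2)
 h(c) = sqrt(C1 + c^2)


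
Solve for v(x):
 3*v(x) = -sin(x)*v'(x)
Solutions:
 v(x) = C1*(cos(x) + 1)^(3/2)/(cos(x) - 1)^(3/2)


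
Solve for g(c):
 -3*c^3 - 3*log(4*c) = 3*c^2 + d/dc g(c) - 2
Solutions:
 g(c) = C1 - 3*c^4/4 - c^3 - 3*c*log(c) - c*log(64) + 5*c


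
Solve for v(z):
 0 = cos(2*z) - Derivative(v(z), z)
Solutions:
 v(z) = C1 + sin(2*z)/2


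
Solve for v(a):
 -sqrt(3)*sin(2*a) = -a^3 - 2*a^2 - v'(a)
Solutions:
 v(a) = C1 - a^4/4 - 2*a^3/3 - sqrt(3)*cos(2*a)/2


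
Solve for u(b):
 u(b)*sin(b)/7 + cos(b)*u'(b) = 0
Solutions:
 u(b) = C1*cos(b)^(1/7)


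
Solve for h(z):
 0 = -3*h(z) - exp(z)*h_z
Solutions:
 h(z) = C1*exp(3*exp(-z))


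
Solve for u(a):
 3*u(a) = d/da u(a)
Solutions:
 u(a) = C1*exp(3*a)


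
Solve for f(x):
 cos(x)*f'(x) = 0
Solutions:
 f(x) = C1


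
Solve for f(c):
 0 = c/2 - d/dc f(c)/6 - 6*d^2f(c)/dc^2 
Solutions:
 f(c) = C1 + C2*exp(-c/36) + 3*c^2/2 - 108*c


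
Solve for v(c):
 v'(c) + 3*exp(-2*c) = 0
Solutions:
 v(c) = C1 + 3*exp(-2*c)/2


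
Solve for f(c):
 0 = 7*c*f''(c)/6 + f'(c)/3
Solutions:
 f(c) = C1 + C2*c^(5/7)


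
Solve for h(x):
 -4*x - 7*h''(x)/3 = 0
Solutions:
 h(x) = C1 + C2*x - 2*x^3/7


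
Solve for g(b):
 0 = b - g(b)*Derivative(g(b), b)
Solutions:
 g(b) = -sqrt(C1 + b^2)
 g(b) = sqrt(C1 + b^2)


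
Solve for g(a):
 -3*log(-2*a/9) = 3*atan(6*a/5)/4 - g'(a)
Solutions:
 g(a) = C1 + 3*a*log(-a) + 3*a*atan(6*a/5)/4 - 6*a*log(3) - 3*a + 3*a*log(2) - 5*log(36*a^2 + 25)/16


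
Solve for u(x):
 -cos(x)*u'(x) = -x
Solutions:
 u(x) = C1 + Integral(x/cos(x), x)


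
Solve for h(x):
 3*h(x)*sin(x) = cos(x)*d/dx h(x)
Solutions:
 h(x) = C1/cos(x)^3


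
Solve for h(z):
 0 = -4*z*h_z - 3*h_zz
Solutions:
 h(z) = C1 + C2*erf(sqrt(6)*z/3)


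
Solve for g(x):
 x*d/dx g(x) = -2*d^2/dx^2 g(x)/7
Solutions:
 g(x) = C1 + C2*erf(sqrt(7)*x/2)


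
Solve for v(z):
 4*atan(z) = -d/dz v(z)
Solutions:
 v(z) = C1 - 4*z*atan(z) + 2*log(z^2 + 1)


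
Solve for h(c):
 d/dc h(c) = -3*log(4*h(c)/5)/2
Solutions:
 2*Integral(1/(log(_y) - log(5) + 2*log(2)), (_y, h(c)))/3 = C1 - c


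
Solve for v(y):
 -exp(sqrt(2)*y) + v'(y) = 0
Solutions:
 v(y) = C1 + sqrt(2)*exp(sqrt(2)*y)/2


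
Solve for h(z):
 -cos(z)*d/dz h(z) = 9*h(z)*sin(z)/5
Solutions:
 h(z) = C1*cos(z)^(9/5)


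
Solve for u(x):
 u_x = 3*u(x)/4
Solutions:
 u(x) = C1*exp(3*x/4)


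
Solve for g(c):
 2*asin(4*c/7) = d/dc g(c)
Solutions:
 g(c) = C1 + 2*c*asin(4*c/7) + sqrt(49 - 16*c^2)/2


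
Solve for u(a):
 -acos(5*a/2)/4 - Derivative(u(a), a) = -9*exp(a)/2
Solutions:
 u(a) = C1 - a*acos(5*a/2)/4 + sqrt(4 - 25*a^2)/20 + 9*exp(a)/2


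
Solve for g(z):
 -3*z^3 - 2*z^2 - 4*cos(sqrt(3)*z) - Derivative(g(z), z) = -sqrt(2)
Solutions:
 g(z) = C1 - 3*z^4/4 - 2*z^3/3 + sqrt(2)*z - 4*sqrt(3)*sin(sqrt(3)*z)/3


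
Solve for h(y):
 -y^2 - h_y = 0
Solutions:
 h(y) = C1 - y^3/3


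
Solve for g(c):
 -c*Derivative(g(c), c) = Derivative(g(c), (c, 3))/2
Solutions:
 g(c) = C1 + Integral(C2*airyai(-2^(1/3)*c) + C3*airybi(-2^(1/3)*c), c)


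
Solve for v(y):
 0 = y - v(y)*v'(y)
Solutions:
 v(y) = -sqrt(C1 + y^2)
 v(y) = sqrt(C1 + y^2)


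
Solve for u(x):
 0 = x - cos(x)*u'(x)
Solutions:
 u(x) = C1 + Integral(x/cos(x), x)


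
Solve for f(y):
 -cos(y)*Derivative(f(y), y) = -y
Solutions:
 f(y) = C1 + Integral(y/cos(y), y)


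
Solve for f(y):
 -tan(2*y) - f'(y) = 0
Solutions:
 f(y) = C1 + log(cos(2*y))/2


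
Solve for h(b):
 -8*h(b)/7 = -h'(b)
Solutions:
 h(b) = C1*exp(8*b/7)


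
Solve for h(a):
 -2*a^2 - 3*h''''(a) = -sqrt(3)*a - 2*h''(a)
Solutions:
 h(a) = C1 + C2*a + C3*exp(-sqrt(6)*a/3) + C4*exp(sqrt(6)*a/3) + a^4/12 - sqrt(3)*a^3/12 + 3*a^2/2


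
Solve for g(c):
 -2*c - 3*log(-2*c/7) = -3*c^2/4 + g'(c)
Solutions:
 g(c) = C1 + c^3/4 - c^2 - 3*c*log(-c) + 3*c*(-log(2) + 1 + log(7))


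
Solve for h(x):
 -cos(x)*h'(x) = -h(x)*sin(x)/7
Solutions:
 h(x) = C1/cos(x)^(1/7)


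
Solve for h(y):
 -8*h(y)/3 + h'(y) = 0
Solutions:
 h(y) = C1*exp(8*y/3)


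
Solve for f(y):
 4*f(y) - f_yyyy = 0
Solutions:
 f(y) = C1*exp(-sqrt(2)*y) + C2*exp(sqrt(2)*y) + C3*sin(sqrt(2)*y) + C4*cos(sqrt(2)*y)


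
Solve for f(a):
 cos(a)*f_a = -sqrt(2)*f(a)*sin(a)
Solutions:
 f(a) = C1*cos(a)^(sqrt(2))


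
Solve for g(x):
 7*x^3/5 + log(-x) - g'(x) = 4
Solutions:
 g(x) = C1 + 7*x^4/20 + x*log(-x) - 5*x


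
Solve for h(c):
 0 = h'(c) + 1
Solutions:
 h(c) = C1 - c


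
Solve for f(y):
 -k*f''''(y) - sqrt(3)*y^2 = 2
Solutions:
 f(y) = C1 + C2*y + C3*y^2 + C4*y^3 - sqrt(3)*y^6/(360*k) - y^4/(12*k)


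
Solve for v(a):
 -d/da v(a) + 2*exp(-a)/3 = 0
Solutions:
 v(a) = C1 - 2*exp(-a)/3


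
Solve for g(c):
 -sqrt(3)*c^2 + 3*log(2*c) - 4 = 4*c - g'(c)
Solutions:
 g(c) = C1 + sqrt(3)*c^3/3 + 2*c^2 - 3*c*log(c) - c*log(8) + 7*c


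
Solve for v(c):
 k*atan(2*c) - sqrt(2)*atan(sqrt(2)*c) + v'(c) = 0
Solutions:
 v(c) = C1 - k*(c*atan(2*c) - log(4*c^2 + 1)/4) + sqrt(2)*(c*atan(sqrt(2)*c) - sqrt(2)*log(2*c^2 + 1)/4)


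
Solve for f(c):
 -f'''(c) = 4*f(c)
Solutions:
 f(c) = C3*exp(-2^(2/3)*c) + (C1*sin(2^(2/3)*sqrt(3)*c/2) + C2*cos(2^(2/3)*sqrt(3)*c/2))*exp(2^(2/3)*c/2)


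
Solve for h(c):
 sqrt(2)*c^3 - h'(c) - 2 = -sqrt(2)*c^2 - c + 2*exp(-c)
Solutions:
 h(c) = C1 + sqrt(2)*c^4/4 + sqrt(2)*c^3/3 + c^2/2 - 2*c + 2*exp(-c)


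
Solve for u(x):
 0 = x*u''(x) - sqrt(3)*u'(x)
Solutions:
 u(x) = C1 + C2*x^(1 + sqrt(3))


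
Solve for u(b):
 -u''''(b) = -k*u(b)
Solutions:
 u(b) = C1*exp(-b*k^(1/4)) + C2*exp(b*k^(1/4)) + C3*exp(-I*b*k^(1/4)) + C4*exp(I*b*k^(1/4))


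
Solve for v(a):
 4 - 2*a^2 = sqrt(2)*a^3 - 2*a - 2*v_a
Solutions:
 v(a) = C1 + sqrt(2)*a^4/8 + a^3/3 - a^2/2 - 2*a


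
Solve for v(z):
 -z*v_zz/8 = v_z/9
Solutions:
 v(z) = C1 + C2*z^(1/9)


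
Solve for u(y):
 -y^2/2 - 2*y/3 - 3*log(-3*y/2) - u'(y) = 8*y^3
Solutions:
 u(y) = C1 - 2*y^4 - y^3/6 - y^2/3 - 3*y*log(-y) + 3*y*(-log(3) + log(2) + 1)


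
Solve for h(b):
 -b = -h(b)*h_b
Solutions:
 h(b) = -sqrt(C1 + b^2)
 h(b) = sqrt(C1 + b^2)


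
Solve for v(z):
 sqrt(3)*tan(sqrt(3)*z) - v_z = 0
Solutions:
 v(z) = C1 - log(cos(sqrt(3)*z))


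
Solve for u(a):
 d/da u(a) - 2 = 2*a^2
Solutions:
 u(a) = C1 + 2*a^3/3 + 2*a


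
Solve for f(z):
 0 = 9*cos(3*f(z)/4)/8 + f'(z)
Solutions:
 9*z/8 - 2*log(sin(3*f(z)/4) - 1)/3 + 2*log(sin(3*f(z)/4) + 1)/3 = C1


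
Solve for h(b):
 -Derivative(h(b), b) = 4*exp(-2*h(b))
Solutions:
 h(b) = log(-sqrt(C1 - 8*b))
 h(b) = log(C1 - 8*b)/2


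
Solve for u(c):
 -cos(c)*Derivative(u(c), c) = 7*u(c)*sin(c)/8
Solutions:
 u(c) = C1*cos(c)^(7/8)


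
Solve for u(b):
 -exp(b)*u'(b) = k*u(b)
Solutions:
 u(b) = C1*exp(k*exp(-b))


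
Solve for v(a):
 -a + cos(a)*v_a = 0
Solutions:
 v(a) = C1 + Integral(a/cos(a), a)


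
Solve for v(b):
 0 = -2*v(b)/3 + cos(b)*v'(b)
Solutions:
 v(b) = C1*(sin(b) + 1)^(1/3)/(sin(b) - 1)^(1/3)


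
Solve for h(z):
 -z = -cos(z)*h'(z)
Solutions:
 h(z) = C1 + Integral(z/cos(z), z)


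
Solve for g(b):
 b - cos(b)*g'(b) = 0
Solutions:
 g(b) = C1 + Integral(b/cos(b), b)


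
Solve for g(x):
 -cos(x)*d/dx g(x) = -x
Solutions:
 g(x) = C1 + Integral(x/cos(x), x)


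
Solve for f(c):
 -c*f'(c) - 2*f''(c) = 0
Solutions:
 f(c) = C1 + C2*erf(c/2)


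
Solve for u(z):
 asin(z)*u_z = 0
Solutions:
 u(z) = C1


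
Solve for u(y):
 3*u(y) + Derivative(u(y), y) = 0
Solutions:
 u(y) = C1*exp(-3*y)


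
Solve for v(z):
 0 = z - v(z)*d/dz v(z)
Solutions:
 v(z) = -sqrt(C1 + z^2)
 v(z) = sqrt(C1 + z^2)


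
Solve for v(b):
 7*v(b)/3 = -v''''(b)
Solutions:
 v(b) = (C1*sin(sqrt(2)*3^(3/4)*7^(1/4)*b/6) + C2*cos(sqrt(2)*3^(3/4)*7^(1/4)*b/6))*exp(-sqrt(2)*3^(3/4)*7^(1/4)*b/6) + (C3*sin(sqrt(2)*3^(3/4)*7^(1/4)*b/6) + C4*cos(sqrt(2)*3^(3/4)*7^(1/4)*b/6))*exp(sqrt(2)*3^(3/4)*7^(1/4)*b/6)


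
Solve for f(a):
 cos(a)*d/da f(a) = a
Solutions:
 f(a) = C1 + Integral(a/cos(a), a)


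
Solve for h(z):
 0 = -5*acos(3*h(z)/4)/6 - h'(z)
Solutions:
 Integral(1/acos(3*_y/4), (_y, h(z))) = C1 - 5*z/6


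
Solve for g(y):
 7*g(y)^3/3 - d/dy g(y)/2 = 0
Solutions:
 g(y) = -sqrt(6)*sqrt(-1/(C1 + 14*y))/2
 g(y) = sqrt(6)*sqrt(-1/(C1 + 14*y))/2


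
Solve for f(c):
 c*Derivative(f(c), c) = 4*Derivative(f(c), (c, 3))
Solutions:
 f(c) = C1 + Integral(C2*airyai(2^(1/3)*c/2) + C3*airybi(2^(1/3)*c/2), c)


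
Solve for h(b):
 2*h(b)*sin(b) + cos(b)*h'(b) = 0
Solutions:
 h(b) = C1*cos(b)^2


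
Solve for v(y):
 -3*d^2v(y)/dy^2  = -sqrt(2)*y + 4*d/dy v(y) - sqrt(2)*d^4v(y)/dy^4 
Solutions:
 v(y) = C1 + C2*exp(-y*(sqrt(2)/(sqrt(2 - sqrt(2)/4) + sqrt(2))^(1/3) + 2*(sqrt(2 - sqrt(2)/4) + sqrt(2))^(1/3))/4)*sin(y*(-sqrt(6)/(sqrt(2 - sqrt(2)/4) + sqrt(2))^(1/3) + 2*sqrt(3)*(sqrt(2 - sqrt(2)/4) + sqrt(2))^(1/3))/4) + C3*exp(-y*(sqrt(2)/(sqrt(2 - sqrt(2)/4) + sqrt(2))^(1/3) + 2*(sqrt(2 - sqrt(2)/4) + sqrt(2))^(1/3))/4)*cos(y*(-sqrt(6)/(sqrt(2 - sqrt(2)/4) + sqrt(2))^(1/3) + 2*sqrt(3)*(sqrt(2 - sqrt(2)/4) + sqrt(2))^(1/3))/4) + C4*exp(y*(sqrt(2)/(2*(sqrt(2 - sqrt(2)/4) + sqrt(2))^(1/3)) + (sqrt(2 - sqrt(2)/4) + sqrt(2))^(1/3))) + sqrt(2)*y^2/8 - 3*sqrt(2)*y/16


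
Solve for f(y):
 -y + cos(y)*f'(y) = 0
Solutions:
 f(y) = C1 + Integral(y/cos(y), y)


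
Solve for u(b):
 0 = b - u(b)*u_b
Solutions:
 u(b) = -sqrt(C1 + b^2)
 u(b) = sqrt(C1 + b^2)


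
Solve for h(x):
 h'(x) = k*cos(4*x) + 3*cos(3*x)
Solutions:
 h(x) = C1 + k*sin(4*x)/4 + sin(3*x)


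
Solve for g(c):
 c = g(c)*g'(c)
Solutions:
 g(c) = -sqrt(C1 + c^2)
 g(c) = sqrt(C1 + c^2)


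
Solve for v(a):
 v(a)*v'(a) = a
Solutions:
 v(a) = -sqrt(C1 + a^2)
 v(a) = sqrt(C1 + a^2)


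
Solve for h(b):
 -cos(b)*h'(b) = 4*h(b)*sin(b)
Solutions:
 h(b) = C1*cos(b)^4


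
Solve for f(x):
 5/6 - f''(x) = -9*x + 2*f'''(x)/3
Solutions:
 f(x) = C1 + C2*x + C3*exp(-3*x/2) + 3*x^3/2 - 31*x^2/12


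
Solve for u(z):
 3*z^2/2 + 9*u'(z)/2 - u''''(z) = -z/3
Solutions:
 u(z) = C1 + C4*exp(6^(2/3)*z/2) - z^3/9 - z^2/27 + (C2*sin(3*2^(2/3)*3^(1/6)*z/4) + C3*cos(3*2^(2/3)*3^(1/6)*z/4))*exp(-6^(2/3)*z/4)


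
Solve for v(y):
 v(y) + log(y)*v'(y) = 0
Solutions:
 v(y) = C1*exp(-li(y))


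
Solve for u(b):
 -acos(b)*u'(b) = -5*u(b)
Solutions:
 u(b) = C1*exp(5*Integral(1/acos(b), b))


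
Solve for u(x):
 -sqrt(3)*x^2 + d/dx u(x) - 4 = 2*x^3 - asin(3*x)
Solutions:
 u(x) = C1 + x^4/2 + sqrt(3)*x^3/3 - x*asin(3*x) + 4*x - sqrt(1 - 9*x^2)/3


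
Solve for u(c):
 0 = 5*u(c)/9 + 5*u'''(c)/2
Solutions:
 u(c) = C3*exp(-6^(1/3)*c/3) + (C1*sin(2^(1/3)*3^(5/6)*c/6) + C2*cos(2^(1/3)*3^(5/6)*c/6))*exp(6^(1/3)*c/6)


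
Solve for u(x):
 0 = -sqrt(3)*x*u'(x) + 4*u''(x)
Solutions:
 u(x) = C1 + C2*erfi(sqrt(2)*3^(1/4)*x/4)


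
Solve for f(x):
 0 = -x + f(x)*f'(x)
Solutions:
 f(x) = -sqrt(C1 + x^2)
 f(x) = sqrt(C1 + x^2)


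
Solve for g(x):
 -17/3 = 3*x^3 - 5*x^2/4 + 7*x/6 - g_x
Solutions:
 g(x) = C1 + 3*x^4/4 - 5*x^3/12 + 7*x^2/12 + 17*x/3


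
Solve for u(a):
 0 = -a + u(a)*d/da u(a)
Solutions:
 u(a) = -sqrt(C1 + a^2)
 u(a) = sqrt(C1 + a^2)


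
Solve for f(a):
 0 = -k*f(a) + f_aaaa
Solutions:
 f(a) = C1*exp(-a*k^(1/4)) + C2*exp(a*k^(1/4)) + C3*exp(-I*a*k^(1/4)) + C4*exp(I*a*k^(1/4))


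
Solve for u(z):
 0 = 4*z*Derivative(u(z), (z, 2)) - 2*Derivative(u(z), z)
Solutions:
 u(z) = C1 + C2*z^(3/2)


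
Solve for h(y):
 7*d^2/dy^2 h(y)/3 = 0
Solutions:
 h(y) = C1 + C2*y


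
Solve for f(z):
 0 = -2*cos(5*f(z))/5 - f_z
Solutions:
 f(z) = -asin((C1 + exp(4*z))/(C1 - exp(4*z)))/5 + pi/5
 f(z) = asin((C1 + exp(4*z))/(C1 - exp(4*z)))/5


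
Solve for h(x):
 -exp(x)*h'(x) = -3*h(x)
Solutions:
 h(x) = C1*exp(-3*exp(-x))


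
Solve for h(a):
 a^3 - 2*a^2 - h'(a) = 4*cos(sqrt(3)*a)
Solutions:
 h(a) = C1 + a^4/4 - 2*a^3/3 - 4*sqrt(3)*sin(sqrt(3)*a)/3


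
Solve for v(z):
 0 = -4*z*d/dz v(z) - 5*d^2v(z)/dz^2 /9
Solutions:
 v(z) = C1 + C2*erf(3*sqrt(10)*z/5)


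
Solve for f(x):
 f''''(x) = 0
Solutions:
 f(x) = C1 + C2*x + C3*x^2 + C4*x^3


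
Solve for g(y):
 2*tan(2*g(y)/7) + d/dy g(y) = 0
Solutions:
 g(y) = -7*asin(C1*exp(-4*y/7))/2 + 7*pi/2
 g(y) = 7*asin(C1*exp(-4*y/7))/2


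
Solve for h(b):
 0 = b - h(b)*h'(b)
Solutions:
 h(b) = -sqrt(C1 + b^2)
 h(b) = sqrt(C1 + b^2)


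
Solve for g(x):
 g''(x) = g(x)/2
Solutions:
 g(x) = C1*exp(-sqrt(2)*x/2) + C2*exp(sqrt(2)*x/2)


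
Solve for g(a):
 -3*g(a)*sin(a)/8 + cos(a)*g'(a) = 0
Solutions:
 g(a) = C1/cos(a)^(3/8)


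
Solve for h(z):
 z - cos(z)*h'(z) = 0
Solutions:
 h(z) = C1 + Integral(z/cos(z), z)


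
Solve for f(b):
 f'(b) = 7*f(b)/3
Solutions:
 f(b) = C1*exp(7*b/3)


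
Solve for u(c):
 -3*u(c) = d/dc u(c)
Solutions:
 u(c) = C1*exp(-3*c)


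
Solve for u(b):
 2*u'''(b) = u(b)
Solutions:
 u(b) = C3*exp(2^(2/3)*b/2) + (C1*sin(2^(2/3)*sqrt(3)*b/4) + C2*cos(2^(2/3)*sqrt(3)*b/4))*exp(-2^(2/3)*b/4)


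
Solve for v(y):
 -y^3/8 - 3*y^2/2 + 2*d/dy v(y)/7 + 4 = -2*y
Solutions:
 v(y) = C1 + 7*y^4/64 + 7*y^3/4 - 7*y^2/2 - 14*y


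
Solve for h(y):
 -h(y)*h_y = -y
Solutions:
 h(y) = -sqrt(C1 + y^2)
 h(y) = sqrt(C1 + y^2)


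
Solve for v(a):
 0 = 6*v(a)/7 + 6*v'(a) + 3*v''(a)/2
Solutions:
 v(a) = C1*exp(2*a*(-1 + sqrt(42)/7)) + C2*exp(-2*a*(sqrt(42)/7 + 1))


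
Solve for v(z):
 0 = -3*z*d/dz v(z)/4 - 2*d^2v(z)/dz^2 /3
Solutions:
 v(z) = C1 + C2*erf(3*z/4)


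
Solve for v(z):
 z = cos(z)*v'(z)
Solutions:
 v(z) = C1 + Integral(z/cos(z), z)


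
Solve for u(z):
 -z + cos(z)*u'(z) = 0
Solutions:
 u(z) = C1 + Integral(z/cos(z), z)


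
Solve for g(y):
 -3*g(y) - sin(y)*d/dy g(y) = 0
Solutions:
 g(y) = C1*(cos(y) + 1)^(3/2)/(cos(y) - 1)^(3/2)


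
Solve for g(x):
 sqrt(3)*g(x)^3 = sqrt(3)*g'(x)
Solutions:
 g(x) = -sqrt(2)*sqrt(-1/(C1 + x))/2
 g(x) = sqrt(2)*sqrt(-1/(C1 + x))/2


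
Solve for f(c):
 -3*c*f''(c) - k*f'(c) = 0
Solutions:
 f(c) = C1 + c^(1 - re(k)/3)*(C2*sin(log(c)*Abs(im(k))/3) + C3*cos(log(c)*im(k)/3))


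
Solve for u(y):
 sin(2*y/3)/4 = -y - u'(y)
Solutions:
 u(y) = C1 - y^2/2 + 3*cos(2*y/3)/8


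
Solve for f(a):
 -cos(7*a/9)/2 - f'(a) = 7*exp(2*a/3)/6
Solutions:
 f(a) = C1 - 7*exp(2*a/3)/4 - 9*sin(7*a/9)/14


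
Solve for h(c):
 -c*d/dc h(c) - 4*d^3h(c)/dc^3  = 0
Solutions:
 h(c) = C1 + Integral(C2*airyai(-2^(1/3)*c/2) + C3*airybi(-2^(1/3)*c/2), c)


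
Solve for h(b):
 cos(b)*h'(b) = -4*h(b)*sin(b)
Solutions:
 h(b) = C1*cos(b)^4


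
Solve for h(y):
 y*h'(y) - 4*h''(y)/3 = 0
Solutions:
 h(y) = C1 + C2*erfi(sqrt(6)*y/4)


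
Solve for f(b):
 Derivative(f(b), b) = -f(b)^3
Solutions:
 f(b) = -sqrt(2)*sqrt(-1/(C1 - b))/2
 f(b) = sqrt(2)*sqrt(-1/(C1 - b))/2


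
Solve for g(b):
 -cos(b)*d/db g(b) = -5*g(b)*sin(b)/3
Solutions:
 g(b) = C1/cos(b)^(5/3)


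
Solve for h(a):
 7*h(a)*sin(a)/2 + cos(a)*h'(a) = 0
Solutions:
 h(a) = C1*cos(a)^(7/2)


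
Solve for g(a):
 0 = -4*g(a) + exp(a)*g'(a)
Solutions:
 g(a) = C1*exp(-4*exp(-a))


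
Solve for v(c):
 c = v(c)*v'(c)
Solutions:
 v(c) = -sqrt(C1 + c^2)
 v(c) = sqrt(C1 + c^2)


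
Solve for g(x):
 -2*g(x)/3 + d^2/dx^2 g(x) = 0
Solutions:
 g(x) = C1*exp(-sqrt(6)*x/3) + C2*exp(sqrt(6)*x/3)


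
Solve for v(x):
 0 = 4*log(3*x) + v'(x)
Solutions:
 v(x) = C1 - 4*x*log(x) - x*log(81) + 4*x


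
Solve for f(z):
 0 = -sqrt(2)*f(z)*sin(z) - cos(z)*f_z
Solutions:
 f(z) = C1*cos(z)^(sqrt(2))


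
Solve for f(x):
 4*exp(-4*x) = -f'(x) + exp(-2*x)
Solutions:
 f(x) = C1 - exp(-2*x)/2 + exp(-4*x)


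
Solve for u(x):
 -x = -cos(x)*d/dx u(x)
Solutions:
 u(x) = C1 + Integral(x/cos(x), x)


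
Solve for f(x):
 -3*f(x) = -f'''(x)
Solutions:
 f(x) = C3*exp(3^(1/3)*x) + (C1*sin(3^(5/6)*x/2) + C2*cos(3^(5/6)*x/2))*exp(-3^(1/3)*x/2)


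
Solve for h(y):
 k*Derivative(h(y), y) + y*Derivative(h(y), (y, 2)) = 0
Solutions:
 h(y) = C1 + y^(1 - re(k))*(C2*sin(log(y)*Abs(im(k))) + C3*cos(log(y)*im(k)))


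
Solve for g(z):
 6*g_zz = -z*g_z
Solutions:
 g(z) = C1 + C2*erf(sqrt(3)*z/6)


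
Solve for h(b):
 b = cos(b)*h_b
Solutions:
 h(b) = C1 + Integral(b/cos(b), b)


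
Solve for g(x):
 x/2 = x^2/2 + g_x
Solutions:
 g(x) = C1 - x^3/6 + x^2/4


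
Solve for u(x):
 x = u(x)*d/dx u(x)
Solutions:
 u(x) = -sqrt(C1 + x^2)
 u(x) = sqrt(C1 + x^2)


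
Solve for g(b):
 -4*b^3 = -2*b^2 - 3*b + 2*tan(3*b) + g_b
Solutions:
 g(b) = C1 - b^4 + 2*b^3/3 + 3*b^2/2 + 2*log(cos(3*b))/3


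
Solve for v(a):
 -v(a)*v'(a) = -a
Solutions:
 v(a) = -sqrt(C1 + a^2)
 v(a) = sqrt(C1 + a^2)


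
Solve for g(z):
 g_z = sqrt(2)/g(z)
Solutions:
 g(z) = -sqrt(C1 + 2*sqrt(2)*z)
 g(z) = sqrt(C1 + 2*sqrt(2)*z)


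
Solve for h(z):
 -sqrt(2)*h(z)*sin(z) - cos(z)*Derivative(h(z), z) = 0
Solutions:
 h(z) = C1*cos(z)^(sqrt(2))


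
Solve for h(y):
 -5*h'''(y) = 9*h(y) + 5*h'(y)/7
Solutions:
 h(y) = C1*exp(y*(-10*3^(2/3)*490^(1/3)/(3969 + sqrt(15755061))^(1/3) + 2100^(1/3)*(3969 + sqrt(15755061))^(1/3))/420)*sin(3^(1/6)*y*(30*490^(1/3)/(3969 + sqrt(15755061))^(1/3) + 3^(2/3)*700^(1/3)*(3969 + sqrt(15755061))^(1/3))/420) + C2*exp(y*(-10*3^(2/3)*490^(1/3)/(3969 + sqrt(15755061))^(1/3) + 2100^(1/3)*(3969 + sqrt(15755061))^(1/3))/420)*cos(3^(1/6)*y*(30*490^(1/3)/(3969 + sqrt(15755061))^(1/3) + 3^(2/3)*700^(1/3)*(3969 + sqrt(15755061))^(1/3))/420) + C3*exp(-y*(-10*3^(2/3)*490^(1/3)/(3969 + sqrt(15755061))^(1/3) + 2100^(1/3)*(3969 + sqrt(15755061))^(1/3))/210)


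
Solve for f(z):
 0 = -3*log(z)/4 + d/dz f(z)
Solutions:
 f(z) = C1 + 3*z*log(z)/4 - 3*z/4


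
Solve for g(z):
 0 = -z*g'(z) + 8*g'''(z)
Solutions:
 g(z) = C1 + Integral(C2*airyai(z/2) + C3*airybi(z/2), z)


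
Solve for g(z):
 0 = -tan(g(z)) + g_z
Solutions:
 g(z) = pi - asin(C1*exp(z))
 g(z) = asin(C1*exp(z))


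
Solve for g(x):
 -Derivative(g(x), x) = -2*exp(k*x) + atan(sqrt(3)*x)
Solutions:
 g(x) = C1 - x*atan(sqrt(3)*x) + 2*Piecewise((exp(k*x)/k, Ne(k, 0)), (x, True)) + sqrt(3)*log(3*x^2 + 1)/6


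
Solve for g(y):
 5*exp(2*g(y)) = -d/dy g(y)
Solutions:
 g(y) = log(-sqrt(-1/(C1 - 5*y))) - log(2)/2
 g(y) = log(-1/(C1 - 5*y))/2 - log(2)/2


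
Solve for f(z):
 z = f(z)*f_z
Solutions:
 f(z) = -sqrt(C1 + z^2)
 f(z) = sqrt(C1 + z^2)


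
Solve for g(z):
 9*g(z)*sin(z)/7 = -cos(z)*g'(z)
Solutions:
 g(z) = C1*cos(z)^(9/7)


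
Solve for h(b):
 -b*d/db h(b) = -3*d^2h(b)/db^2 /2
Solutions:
 h(b) = C1 + C2*erfi(sqrt(3)*b/3)


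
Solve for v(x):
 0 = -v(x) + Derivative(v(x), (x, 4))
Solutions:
 v(x) = C1*exp(-x) + C2*exp(x) + C3*sin(x) + C4*cos(x)


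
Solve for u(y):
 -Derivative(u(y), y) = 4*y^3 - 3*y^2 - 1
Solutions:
 u(y) = C1 - y^4 + y^3 + y


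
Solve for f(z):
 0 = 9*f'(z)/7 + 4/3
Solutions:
 f(z) = C1 - 28*z/27


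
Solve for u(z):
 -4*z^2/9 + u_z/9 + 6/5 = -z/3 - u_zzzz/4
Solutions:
 u(z) = C1 + C4*exp(-2^(2/3)*3^(1/3)*z/3) + 4*z^3/3 - 3*z^2/2 - 54*z/5 + (C2*sin(2^(2/3)*3^(5/6)*z/6) + C3*cos(2^(2/3)*3^(5/6)*z/6))*exp(2^(2/3)*3^(1/3)*z/6)


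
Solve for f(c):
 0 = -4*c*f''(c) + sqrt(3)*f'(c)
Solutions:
 f(c) = C1 + C2*c^(sqrt(3)/4 + 1)


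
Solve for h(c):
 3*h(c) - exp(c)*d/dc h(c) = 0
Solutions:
 h(c) = C1*exp(-3*exp(-c))


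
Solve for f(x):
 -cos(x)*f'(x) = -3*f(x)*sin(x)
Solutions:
 f(x) = C1/cos(x)^3


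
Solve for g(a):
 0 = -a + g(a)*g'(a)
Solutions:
 g(a) = -sqrt(C1 + a^2)
 g(a) = sqrt(C1 + a^2)


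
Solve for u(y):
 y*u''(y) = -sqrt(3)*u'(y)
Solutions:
 u(y) = C1 + C2*y^(1 - sqrt(3))


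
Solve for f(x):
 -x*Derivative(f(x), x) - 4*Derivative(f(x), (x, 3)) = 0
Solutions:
 f(x) = C1 + Integral(C2*airyai(-2^(1/3)*x/2) + C3*airybi(-2^(1/3)*x/2), x)


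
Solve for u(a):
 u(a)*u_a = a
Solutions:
 u(a) = -sqrt(C1 + a^2)
 u(a) = sqrt(C1 + a^2)


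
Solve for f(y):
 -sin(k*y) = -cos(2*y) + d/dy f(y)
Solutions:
 f(y) = C1 + sin(2*y)/2 + cos(k*y)/k


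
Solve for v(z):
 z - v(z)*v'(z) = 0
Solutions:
 v(z) = -sqrt(C1 + z^2)
 v(z) = sqrt(C1 + z^2)


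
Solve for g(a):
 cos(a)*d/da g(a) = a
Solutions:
 g(a) = C1 + Integral(a/cos(a), a)


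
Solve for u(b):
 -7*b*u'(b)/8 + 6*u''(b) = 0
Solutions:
 u(b) = C1 + C2*erfi(sqrt(42)*b/24)


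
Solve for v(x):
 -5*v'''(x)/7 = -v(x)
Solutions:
 v(x) = C3*exp(5^(2/3)*7^(1/3)*x/5) + (C1*sin(sqrt(3)*5^(2/3)*7^(1/3)*x/10) + C2*cos(sqrt(3)*5^(2/3)*7^(1/3)*x/10))*exp(-5^(2/3)*7^(1/3)*x/10)


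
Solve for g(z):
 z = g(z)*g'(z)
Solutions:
 g(z) = -sqrt(C1 + z^2)
 g(z) = sqrt(C1 + z^2)


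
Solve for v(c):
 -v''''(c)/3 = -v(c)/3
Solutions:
 v(c) = C1*exp(-c) + C2*exp(c) + C3*sin(c) + C4*cos(c)


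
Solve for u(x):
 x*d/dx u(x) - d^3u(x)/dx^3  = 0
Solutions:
 u(x) = C1 + Integral(C2*airyai(x) + C3*airybi(x), x)


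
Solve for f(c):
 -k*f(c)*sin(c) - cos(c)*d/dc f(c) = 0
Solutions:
 f(c) = C1*exp(k*log(cos(c)))


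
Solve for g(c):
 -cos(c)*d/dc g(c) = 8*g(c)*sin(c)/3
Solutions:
 g(c) = C1*cos(c)^(8/3)


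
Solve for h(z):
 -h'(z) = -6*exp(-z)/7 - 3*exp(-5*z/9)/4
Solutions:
 h(z) = C1 - 6*exp(-z)/7 - 27*exp(-5*z/9)/20


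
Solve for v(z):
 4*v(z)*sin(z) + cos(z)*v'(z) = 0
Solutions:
 v(z) = C1*cos(z)^4


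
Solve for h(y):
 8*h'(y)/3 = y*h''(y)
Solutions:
 h(y) = C1 + C2*y^(11/3)


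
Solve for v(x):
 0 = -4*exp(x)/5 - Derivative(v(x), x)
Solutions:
 v(x) = C1 - 4*exp(x)/5


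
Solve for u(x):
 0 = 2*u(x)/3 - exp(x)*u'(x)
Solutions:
 u(x) = C1*exp(-2*exp(-x)/3)


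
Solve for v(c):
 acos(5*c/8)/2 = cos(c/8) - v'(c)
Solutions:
 v(c) = C1 - c*acos(5*c/8)/2 + sqrt(64 - 25*c^2)/10 + 8*sin(c/8)


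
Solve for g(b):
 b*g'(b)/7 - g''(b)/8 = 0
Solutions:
 g(b) = C1 + C2*erfi(2*sqrt(7)*b/7)


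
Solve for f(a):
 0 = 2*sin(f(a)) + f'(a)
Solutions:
 f(a) = -acos((-C1 - exp(4*a))/(C1 - exp(4*a))) + 2*pi
 f(a) = acos((-C1 - exp(4*a))/(C1 - exp(4*a)))


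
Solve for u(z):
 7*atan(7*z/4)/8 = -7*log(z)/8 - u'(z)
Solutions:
 u(z) = C1 - 7*z*log(z)/8 - 7*z*atan(7*z/4)/8 + 7*z/8 + log(49*z^2 + 16)/4


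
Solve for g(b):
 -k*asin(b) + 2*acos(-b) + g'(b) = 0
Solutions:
 g(b) = C1 - 2*b*acos(-b) + k*(b*asin(b) + sqrt(1 - b^2)) - 2*sqrt(1 - b^2)


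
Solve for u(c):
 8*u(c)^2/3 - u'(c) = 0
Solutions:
 u(c) = -3/(C1 + 8*c)


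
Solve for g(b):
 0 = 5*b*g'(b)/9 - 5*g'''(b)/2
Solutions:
 g(b) = C1 + Integral(C2*airyai(6^(1/3)*b/3) + C3*airybi(6^(1/3)*b/3), b)


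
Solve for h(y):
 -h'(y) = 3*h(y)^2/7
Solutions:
 h(y) = 7/(C1 + 3*y)


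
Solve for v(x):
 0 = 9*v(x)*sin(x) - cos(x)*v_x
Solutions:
 v(x) = C1/cos(x)^9


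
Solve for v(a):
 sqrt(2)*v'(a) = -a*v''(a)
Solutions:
 v(a) = C1 + C2*a^(1 - sqrt(2))


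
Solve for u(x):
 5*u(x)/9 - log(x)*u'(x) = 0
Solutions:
 u(x) = C1*exp(5*li(x)/9)


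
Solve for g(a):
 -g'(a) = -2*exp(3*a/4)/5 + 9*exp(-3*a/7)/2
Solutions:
 g(a) = C1 + 8*exp(3*a/4)/15 + 21*exp(-3*a/7)/2


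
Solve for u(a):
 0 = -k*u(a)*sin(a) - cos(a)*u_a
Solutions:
 u(a) = C1*exp(k*log(cos(a)))


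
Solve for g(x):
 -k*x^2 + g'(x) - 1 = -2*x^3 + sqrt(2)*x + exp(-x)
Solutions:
 g(x) = C1 + k*x^3/3 - x^4/2 + sqrt(2)*x^2/2 + x - exp(-x)


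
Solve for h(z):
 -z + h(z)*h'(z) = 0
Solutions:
 h(z) = -sqrt(C1 + z^2)
 h(z) = sqrt(C1 + z^2)


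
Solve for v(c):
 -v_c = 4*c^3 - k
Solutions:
 v(c) = C1 - c^4 + c*k


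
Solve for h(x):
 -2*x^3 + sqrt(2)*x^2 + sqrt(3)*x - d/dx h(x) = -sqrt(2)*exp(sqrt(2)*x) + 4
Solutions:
 h(x) = C1 - x^4/2 + sqrt(2)*x^3/3 + sqrt(3)*x^2/2 - 4*x + exp(sqrt(2)*x)


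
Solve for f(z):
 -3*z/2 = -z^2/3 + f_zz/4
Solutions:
 f(z) = C1 + C2*z + z^4/9 - z^3


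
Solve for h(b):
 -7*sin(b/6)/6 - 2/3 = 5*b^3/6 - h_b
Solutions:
 h(b) = C1 + 5*b^4/24 + 2*b/3 - 7*cos(b/6)


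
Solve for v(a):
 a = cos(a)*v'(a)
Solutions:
 v(a) = C1 + Integral(a/cos(a), a)


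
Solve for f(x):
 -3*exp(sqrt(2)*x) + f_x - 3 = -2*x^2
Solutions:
 f(x) = C1 - 2*x^3/3 + 3*x + 3*sqrt(2)*exp(sqrt(2)*x)/2


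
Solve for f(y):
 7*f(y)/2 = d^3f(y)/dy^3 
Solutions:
 f(y) = C3*exp(2^(2/3)*7^(1/3)*y/2) + (C1*sin(2^(2/3)*sqrt(3)*7^(1/3)*y/4) + C2*cos(2^(2/3)*sqrt(3)*7^(1/3)*y/4))*exp(-2^(2/3)*7^(1/3)*y/4)


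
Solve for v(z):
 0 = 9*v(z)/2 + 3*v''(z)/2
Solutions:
 v(z) = C1*sin(sqrt(3)*z) + C2*cos(sqrt(3)*z)


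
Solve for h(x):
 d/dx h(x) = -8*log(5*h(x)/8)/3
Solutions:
 -3*Integral(1/(-log(_y) - log(5) + 3*log(2)), (_y, h(x)))/8 = C1 - x


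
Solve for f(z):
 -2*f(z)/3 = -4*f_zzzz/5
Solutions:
 f(z) = C1*exp(-5^(1/4)*6^(3/4)*z/6) + C2*exp(5^(1/4)*6^(3/4)*z/6) + C3*sin(5^(1/4)*6^(3/4)*z/6) + C4*cos(5^(1/4)*6^(3/4)*z/6)


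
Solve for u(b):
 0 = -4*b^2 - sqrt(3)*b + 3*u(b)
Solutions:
 u(b) = b*(4*b + sqrt(3))/3


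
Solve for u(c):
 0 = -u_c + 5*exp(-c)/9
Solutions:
 u(c) = C1 - 5*exp(-c)/9


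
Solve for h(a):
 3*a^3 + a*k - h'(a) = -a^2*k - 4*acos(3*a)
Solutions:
 h(a) = C1 + 3*a^4/4 + a^3*k/3 + a^2*k/2 + 4*a*acos(3*a) - 4*sqrt(1 - 9*a^2)/3


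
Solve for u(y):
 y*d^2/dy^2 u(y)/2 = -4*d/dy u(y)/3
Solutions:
 u(y) = C1 + C2/y^(5/3)


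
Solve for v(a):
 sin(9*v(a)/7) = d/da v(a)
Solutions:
 -a + 7*log(cos(9*v(a)/7) - 1)/18 - 7*log(cos(9*v(a)/7) + 1)/18 = C1


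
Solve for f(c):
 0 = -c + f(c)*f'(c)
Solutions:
 f(c) = -sqrt(C1 + c^2)
 f(c) = sqrt(C1 + c^2)


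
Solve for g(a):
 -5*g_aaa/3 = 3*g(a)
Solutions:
 g(a) = C3*exp(-15^(2/3)*a/5) + (C1*sin(3*3^(1/6)*5^(2/3)*a/10) + C2*cos(3*3^(1/6)*5^(2/3)*a/10))*exp(15^(2/3)*a/10)


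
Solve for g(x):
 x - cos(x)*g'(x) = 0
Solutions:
 g(x) = C1 + Integral(x/cos(x), x)


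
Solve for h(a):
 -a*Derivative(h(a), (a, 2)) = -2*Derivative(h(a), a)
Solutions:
 h(a) = C1 + C2*a^3


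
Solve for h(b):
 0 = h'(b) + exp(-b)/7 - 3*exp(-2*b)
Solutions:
 h(b) = C1 + exp(-b)/7 - 3*exp(-2*b)/2


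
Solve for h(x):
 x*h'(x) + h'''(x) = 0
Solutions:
 h(x) = C1 + Integral(C2*airyai(-x) + C3*airybi(-x), x)


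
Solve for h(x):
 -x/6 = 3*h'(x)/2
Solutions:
 h(x) = C1 - x^2/18


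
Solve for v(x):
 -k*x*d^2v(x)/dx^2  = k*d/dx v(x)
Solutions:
 v(x) = C1 + C2*log(x)


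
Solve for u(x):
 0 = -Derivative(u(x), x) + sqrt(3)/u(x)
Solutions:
 u(x) = -sqrt(C1 + 2*sqrt(3)*x)
 u(x) = sqrt(C1 + 2*sqrt(3)*x)


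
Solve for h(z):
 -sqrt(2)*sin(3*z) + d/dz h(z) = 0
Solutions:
 h(z) = C1 - sqrt(2)*cos(3*z)/3


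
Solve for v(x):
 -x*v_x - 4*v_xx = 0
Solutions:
 v(x) = C1 + C2*erf(sqrt(2)*x/4)


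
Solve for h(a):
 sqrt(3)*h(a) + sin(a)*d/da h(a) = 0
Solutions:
 h(a) = C1*(cos(a) + 1)^(sqrt(3)/2)/(cos(a) - 1)^(sqrt(3)/2)


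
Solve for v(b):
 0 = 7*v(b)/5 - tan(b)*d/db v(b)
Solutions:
 v(b) = C1*sin(b)^(7/5)


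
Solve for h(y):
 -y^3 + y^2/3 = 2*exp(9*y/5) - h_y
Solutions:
 h(y) = C1 + y^4/4 - y^3/9 + 10*exp(9*y/5)/9


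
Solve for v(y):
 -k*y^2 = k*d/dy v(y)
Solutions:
 v(y) = C1 - y^3/3


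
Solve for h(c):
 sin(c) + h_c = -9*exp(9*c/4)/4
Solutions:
 h(c) = C1 - exp(c)^(9/4) + cos(c)


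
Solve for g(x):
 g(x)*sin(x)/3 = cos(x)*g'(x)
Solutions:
 g(x) = C1/cos(x)^(1/3)


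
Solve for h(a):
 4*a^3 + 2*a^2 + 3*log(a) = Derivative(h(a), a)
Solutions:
 h(a) = C1 + a^4 + 2*a^3/3 + 3*a*log(a) - 3*a


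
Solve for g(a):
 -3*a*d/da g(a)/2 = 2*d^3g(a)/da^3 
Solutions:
 g(a) = C1 + Integral(C2*airyai(-6^(1/3)*a/2) + C3*airybi(-6^(1/3)*a/2), a)


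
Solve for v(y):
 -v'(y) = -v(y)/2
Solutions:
 v(y) = C1*exp(y/2)


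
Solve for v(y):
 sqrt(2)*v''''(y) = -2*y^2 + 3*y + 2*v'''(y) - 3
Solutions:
 v(y) = C1 + C2*y + C3*y^2 + C4*exp(sqrt(2)*y) + y^5/60 + y^4*(-3 + 2*sqrt(2))/48 + y^3*(10 - 3*sqrt(2))/24


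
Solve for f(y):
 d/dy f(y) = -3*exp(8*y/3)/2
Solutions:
 f(y) = C1 - 9*exp(8*y/3)/16


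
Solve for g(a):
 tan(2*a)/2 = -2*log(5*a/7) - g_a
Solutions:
 g(a) = C1 - 2*a*log(a) - 2*a*log(5) + 2*a + 2*a*log(7) + log(cos(2*a))/4


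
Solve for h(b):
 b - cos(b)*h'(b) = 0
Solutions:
 h(b) = C1 + Integral(b/cos(b), b)


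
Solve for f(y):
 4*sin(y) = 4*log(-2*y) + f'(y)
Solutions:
 f(y) = C1 - 4*y*log(-y) - 4*y*log(2) + 4*y - 4*cos(y)


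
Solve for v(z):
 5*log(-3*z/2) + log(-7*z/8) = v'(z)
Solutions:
 v(z) = C1 + 6*z*log(-z) + z*(-6 - 8*log(2) + log(1701))


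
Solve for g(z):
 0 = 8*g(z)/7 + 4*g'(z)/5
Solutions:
 g(z) = C1*exp(-10*z/7)


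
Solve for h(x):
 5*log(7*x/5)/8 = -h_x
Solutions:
 h(x) = C1 - 5*x*log(x)/8 - 5*x*log(7)/8 + 5*x/8 + 5*x*log(5)/8


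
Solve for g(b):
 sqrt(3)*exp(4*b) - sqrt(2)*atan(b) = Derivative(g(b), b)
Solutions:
 g(b) = C1 - sqrt(2)*(b*atan(b) - log(b^2 + 1)/2) + sqrt(3)*exp(4*b)/4


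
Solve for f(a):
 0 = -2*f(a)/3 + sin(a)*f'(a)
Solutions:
 f(a) = C1*(cos(a) - 1)^(1/3)/(cos(a) + 1)^(1/3)


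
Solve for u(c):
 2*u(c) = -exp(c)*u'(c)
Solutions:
 u(c) = C1*exp(2*exp(-c))


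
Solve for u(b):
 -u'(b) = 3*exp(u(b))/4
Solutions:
 u(b) = log(1/(C1 + 3*b)) + 2*log(2)


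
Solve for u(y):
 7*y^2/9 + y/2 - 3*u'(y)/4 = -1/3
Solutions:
 u(y) = C1 + 28*y^3/81 + y^2/3 + 4*y/9


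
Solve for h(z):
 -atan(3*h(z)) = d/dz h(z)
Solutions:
 Integral(1/atan(3*_y), (_y, h(z))) = C1 - z


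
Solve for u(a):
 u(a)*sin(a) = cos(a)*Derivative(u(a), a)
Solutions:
 u(a) = C1/cos(a)


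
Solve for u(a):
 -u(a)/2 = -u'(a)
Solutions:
 u(a) = C1*exp(a/2)


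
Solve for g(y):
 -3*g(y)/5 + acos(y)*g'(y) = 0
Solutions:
 g(y) = C1*exp(3*Integral(1/acos(y), y)/5)


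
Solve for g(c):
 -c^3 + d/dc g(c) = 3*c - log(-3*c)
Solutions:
 g(c) = C1 + c^4/4 + 3*c^2/2 - c*log(-c) + c*(1 - log(3))


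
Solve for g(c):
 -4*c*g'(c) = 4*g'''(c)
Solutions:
 g(c) = C1 + Integral(C2*airyai(-c) + C3*airybi(-c), c)


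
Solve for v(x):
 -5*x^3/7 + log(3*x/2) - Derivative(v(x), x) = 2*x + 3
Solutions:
 v(x) = C1 - 5*x^4/28 - x^2 + x*log(x) - 4*x + x*log(3/2)


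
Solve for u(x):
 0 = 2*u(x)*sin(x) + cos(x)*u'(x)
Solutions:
 u(x) = C1*cos(x)^2


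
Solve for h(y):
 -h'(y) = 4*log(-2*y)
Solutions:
 h(y) = C1 - 4*y*log(-y) + 4*y*(1 - log(2))


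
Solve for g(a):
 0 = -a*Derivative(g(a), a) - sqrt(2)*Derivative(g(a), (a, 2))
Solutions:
 g(a) = C1 + C2*erf(2^(1/4)*a/2)


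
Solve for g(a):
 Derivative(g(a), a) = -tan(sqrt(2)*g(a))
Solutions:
 g(a) = sqrt(2)*(pi - asin(C1*exp(-sqrt(2)*a)))/2
 g(a) = sqrt(2)*asin(C1*exp(-sqrt(2)*a))/2


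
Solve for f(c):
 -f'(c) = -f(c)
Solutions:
 f(c) = C1*exp(c)


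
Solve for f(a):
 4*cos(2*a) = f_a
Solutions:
 f(a) = C1 + 2*sin(2*a)


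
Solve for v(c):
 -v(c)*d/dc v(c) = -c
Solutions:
 v(c) = -sqrt(C1 + c^2)
 v(c) = sqrt(C1 + c^2)


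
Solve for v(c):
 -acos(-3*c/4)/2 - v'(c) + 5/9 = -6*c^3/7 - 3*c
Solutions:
 v(c) = C1 + 3*c^4/14 + 3*c^2/2 - c*acos(-3*c/4)/2 + 5*c/9 - sqrt(16 - 9*c^2)/6


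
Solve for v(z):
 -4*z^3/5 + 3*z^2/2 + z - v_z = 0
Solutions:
 v(z) = C1 - z^4/5 + z^3/2 + z^2/2


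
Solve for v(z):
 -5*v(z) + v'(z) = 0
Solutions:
 v(z) = C1*exp(5*z)


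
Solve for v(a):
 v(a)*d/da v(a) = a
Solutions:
 v(a) = -sqrt(C1 + a^2)
 v(a) = sqrt(C1 + a^2)


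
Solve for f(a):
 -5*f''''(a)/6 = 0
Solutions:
 f(a) = C1 + C2*a + C3*a^2 + C4*a^3


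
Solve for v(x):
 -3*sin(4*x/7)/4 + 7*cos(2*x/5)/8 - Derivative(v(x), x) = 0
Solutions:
 v(x) = C1 + 35*sin(2*x/5)/16 + 21*cos(4*x/7)/16


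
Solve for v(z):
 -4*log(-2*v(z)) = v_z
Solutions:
 Integral(1/(log(-_y) + log(2)), (_y, v(z)))/4 = C1 - z


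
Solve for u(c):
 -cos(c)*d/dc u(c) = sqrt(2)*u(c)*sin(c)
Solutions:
 u(c) = C1*cos(c)^(sqrt(2))


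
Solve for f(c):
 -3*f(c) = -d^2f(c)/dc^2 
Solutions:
 f(c) = C1*exp(-sqrt(3)*c) + C2*exp(sqrt(3)*c)


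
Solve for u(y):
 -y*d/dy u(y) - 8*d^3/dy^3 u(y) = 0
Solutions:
 u(y) = C1 + Integral(C2*airyai(-y/2) + C3*airybi(-y/2), y)


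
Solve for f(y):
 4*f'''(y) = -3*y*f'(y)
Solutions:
 f(y) = C1 + Integral(C2*airyai(-6^(1/3)*y/2) + C3*airybi(-6^(1/3)*y/2), y)


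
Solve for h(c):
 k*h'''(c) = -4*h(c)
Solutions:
 h(c) = C1*exp(2^(2/3)*c*(-1/k)^(1/3)) + C2*exp(2^(2/3)*c*(-1/k)^(1/3)*(-1 + sqrt(3)*I)/2) + C3*exp(-2^(2/3)*c*(-1/k)^(1/3)*(1 + sqrt(3)*I)/2)


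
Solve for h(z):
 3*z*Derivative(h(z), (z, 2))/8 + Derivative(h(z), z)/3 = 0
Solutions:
 h(z) = C1 + C2*z^(1/9)


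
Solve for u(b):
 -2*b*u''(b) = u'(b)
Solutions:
 u(b) = C1 + C2*sqrt(b)


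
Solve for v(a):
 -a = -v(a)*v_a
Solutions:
 v(a) = -sqrt(C1 + a^2)
 v(a) = sqrt(C1 + a^2)


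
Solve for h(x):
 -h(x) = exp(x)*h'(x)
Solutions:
 h(x) = C1*exp(exp(-x))


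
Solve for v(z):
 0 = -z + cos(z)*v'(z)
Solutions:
 v(z) = C1 + Integral(z/cos(z), z)


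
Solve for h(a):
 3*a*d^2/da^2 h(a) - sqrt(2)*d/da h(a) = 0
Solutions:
 h(a) = C1 + C2*a^(sqrt(2)/3 + 1)


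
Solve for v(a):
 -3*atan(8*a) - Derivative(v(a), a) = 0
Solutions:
 v(a) = C1 - 3*a*atan(8*a) + 3*log(64*a^2 + 1)/16


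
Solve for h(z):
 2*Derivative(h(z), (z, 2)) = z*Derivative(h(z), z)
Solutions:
 h(z) = C1 + C2*erfi(z/2)


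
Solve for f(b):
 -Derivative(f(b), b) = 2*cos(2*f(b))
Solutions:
 f(b) = -asin((C1 + exp(8*b))/(C1 - exp(8*b)))/2 + pi/2
 f(b) = asin((C1 + exp(8*b))/(C1 - exp(8*b)))/2


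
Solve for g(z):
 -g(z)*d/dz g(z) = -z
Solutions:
 g(z) = -sqrt(C1 + z^2)
 g(z) = sqrt(C1 + z^2)


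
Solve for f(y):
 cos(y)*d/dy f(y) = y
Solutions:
 f(y) = C1 + Integral(y/cos(y), y)


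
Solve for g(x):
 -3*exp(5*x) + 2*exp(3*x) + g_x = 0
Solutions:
 g(x) = C1 + 3*exp(5*x)/5 - 2*exp(3*x)/3


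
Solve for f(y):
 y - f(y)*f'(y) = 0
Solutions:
 f(y) = -sqrt(C1 + y^2)
 f(y) = sqrt(C1 + y^2)


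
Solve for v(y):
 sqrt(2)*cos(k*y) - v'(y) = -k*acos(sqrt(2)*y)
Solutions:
 v(y) = C1 + k*(y*acos(sqrt(2)*y) - sqrt(2)*sqrt(1 - 2*y^2)/2) + sqrt(2)*Piecewise((sin(k*y)/k, Ne(k, 0)), (y, True))


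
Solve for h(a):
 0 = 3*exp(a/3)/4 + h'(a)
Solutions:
 h(a) = C1 - 9*exp(a/3)/4


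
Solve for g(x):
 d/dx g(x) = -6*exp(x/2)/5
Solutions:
 g(x) = C1 - 12*exp(x/2)/5


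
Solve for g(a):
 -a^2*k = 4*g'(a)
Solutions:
 g(a) = C1 - a^3*k/12


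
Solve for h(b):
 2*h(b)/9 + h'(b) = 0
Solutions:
 h(b) = C1*exp(-2*b/9)


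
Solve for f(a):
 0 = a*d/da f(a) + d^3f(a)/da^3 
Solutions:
 f(a) = C1 + Integral(C2*airyai(-a) + C3*airybi(-a), a)


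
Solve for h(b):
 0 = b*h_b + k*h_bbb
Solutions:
 h(b) = C1 + Integral(C2*airyai(b*(-1/k)^(1/3)) + C3*airybi(b*(-1/k)^(1/3)), b)


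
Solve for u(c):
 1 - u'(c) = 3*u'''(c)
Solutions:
 u(c) = C1 + C2*sin(sqrt(3)*c/3) + C3*cos(sqrt(3)*c/3) + c


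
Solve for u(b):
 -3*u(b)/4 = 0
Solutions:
 u(b) = 0


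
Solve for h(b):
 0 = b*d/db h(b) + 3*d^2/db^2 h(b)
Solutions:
 h(b) = C1 + C2*erf(sqrt(6)*b/6)


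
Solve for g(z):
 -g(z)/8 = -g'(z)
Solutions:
 g(z) = C1*exp(z/8)


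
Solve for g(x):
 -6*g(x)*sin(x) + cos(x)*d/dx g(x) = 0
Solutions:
 g(x) = C1/cos(x)^6


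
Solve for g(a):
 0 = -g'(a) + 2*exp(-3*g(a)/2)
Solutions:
 g(a) = 2*log(C1 + 3*a)/3
 g(a) = 2*log((-1 - sqrt(3)*I)*(C1 + 3*a)^(1/3)/2)
 g(a) = 2*log((-1 + sqrt(3)*I)*(C1 + 3*a)^(1/3)/2)


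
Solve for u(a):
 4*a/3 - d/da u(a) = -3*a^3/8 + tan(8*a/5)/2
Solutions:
 u(a) = C1 + 3*a^4/32 + 2*a^2/3 + 5*log(cos(8*a/5))/16


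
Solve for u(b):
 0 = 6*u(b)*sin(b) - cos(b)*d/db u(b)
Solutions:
 u(b) = C1/cos(b)^6


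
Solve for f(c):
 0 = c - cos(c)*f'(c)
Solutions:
 f(c) = C1 + Integral(c/cos(c), c)


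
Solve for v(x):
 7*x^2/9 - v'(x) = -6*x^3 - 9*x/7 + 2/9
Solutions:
 v(x) = C1 + 3*x^4/2 + 7*x^3/27 + 9*x^2/14 - 2*x/9


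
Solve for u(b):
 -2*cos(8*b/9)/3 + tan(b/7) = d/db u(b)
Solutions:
 u(b) = C1 - 7*log(cos(b/7)) - 3*sin(8*b/9)/4


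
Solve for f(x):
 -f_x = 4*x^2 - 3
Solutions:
 f(x) = C1 - 4*x^3/3 + 3*x


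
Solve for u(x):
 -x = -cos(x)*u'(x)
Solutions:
 u(x) = C1 + Integral(x/cos(x), x)


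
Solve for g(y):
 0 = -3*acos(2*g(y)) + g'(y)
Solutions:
 Integral(1/acos(2*_y), (_y, g(y))) = C1 + 3*y


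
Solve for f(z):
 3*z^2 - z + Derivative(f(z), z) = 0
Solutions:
 f(z) = C1 - z^3 + z^2/2


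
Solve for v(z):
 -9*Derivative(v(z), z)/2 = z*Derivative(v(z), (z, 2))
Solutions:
 v(z) = C1 + C2/z^(7/2)


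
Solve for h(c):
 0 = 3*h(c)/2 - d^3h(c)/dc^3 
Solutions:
 h(c) = C3*exp(2^(2/3)*3^(1/3)*c/2) + (C1*sin(2^(2/3)*3^(5/6)*c/4) + C2*cos(2^(2/3)*3^(5/6)*c/4))*exp(-2^(2/3)*3^(1/3)*c/4)
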